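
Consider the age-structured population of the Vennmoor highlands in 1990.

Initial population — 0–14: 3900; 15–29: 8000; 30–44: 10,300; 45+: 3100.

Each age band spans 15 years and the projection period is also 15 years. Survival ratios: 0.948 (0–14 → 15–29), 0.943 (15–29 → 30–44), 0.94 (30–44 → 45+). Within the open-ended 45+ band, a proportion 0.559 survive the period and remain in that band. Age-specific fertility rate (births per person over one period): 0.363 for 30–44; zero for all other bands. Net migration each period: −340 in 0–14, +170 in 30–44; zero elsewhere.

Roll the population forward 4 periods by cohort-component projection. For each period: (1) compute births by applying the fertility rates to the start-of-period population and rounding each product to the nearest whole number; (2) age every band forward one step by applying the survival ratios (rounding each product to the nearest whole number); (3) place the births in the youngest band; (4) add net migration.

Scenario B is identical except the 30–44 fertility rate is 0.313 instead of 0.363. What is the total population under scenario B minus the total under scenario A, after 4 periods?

-1257

— Period 1 —
Births: 10300 × 0.363 = 3739
15–29: 3900 × 0.948 = 3697
30–44: 8000 × 0.943 = 7544
45+: 10300 × 0.94 + 3100 × 0.559 = 9682 + 1733 = 11415
Net migration: 0–14 − 340 → 3399; 30–44 + 170 → 7714
Population now: 0–14=3399, 15–29=3697, 30–44=7714, 45+=11415
— Period 2 —
Births: 7714 × 0.363 = 2800
15–29: 3399 × 0.948 = 3222
30–44: 3697 × 0.943 = 3486
45+: 7714 × 0.94 + 11415 × 0.559 = 7251 + 6381 = 13632
Net migration: 0–14 − 340 → 2460; 30–44 + 170 → 3656
Population now: 0–14=2460, 15–29=3222, 30–44=3656, 45+=13632
— Period 3 —
Births: 3656 × 0.363 = 1327
15–29: 2460 × 0.948 = 2332
30–44: 3222 × 0.943 = 3038
45+: 3656 × 0.94 + 13632 × 0.559 = 3437 + 7620 = 11057
Net migration: 0–14 − 340 → 987; 30–44 + 170 → 3208
Population now: 0–14=987, 15–29=2332, 30–44=3208, 45+=11057
— Period 4 —
Births: 3208 × 0.363 = 1165
15–29: 987 × 0.948 = 936
30–44: 2332 × 0.943 = 2199
45+: 3208 × 0.94 + 11057 × 0.559 = 3016 + 6181 = 9197
Net migration: 0–14 − 340 → 825; 30–44 + 170 → 2369
Population now: 0–14=825, 15–29=936, 30–44=2369, 45+=9197
Scenario A total after 4 periods: 13327
Scenario B projection —
— Period 1 —
Births: 10300 × 0.313 = 3224
15–29: 3900 × 0.948 = 3697
30–44: 8000 × 0.943 = 7544
45+: 10300 × 0.94 + 3100 × 0.559 = 9682 + 1733 = 11415
Net migration: 0–14 − 340 → 2884; 30–44 + 170 → 7714
Population now: 0–14=2884, 15–29=3697, 30–44=7714, 45+=11415
— Period 2 —
Births: 7714 × 0.313 = 2414
15–29: 2884 × 0.948 = 2734
30–44: 3697 × 0.943 = 3486
45+: 7714 × 0.94 + 11415 × 0.559 = 7251 + 6381 = 13632
Net migration: 0–14 − 340 → 2074; 30–44 + 170 → 3656
Population now: 0–14=2074, 15–29=2734, 30–44=3656, 45+=13632
— Period 3 —
Births: 3656 × 0.313 = 1144
15–29: 2074 × 0.948 = 1966
30–44: 2734 × 0.943 = 2578
45+: 3656 × 0.94 + 13632 × 0.559 = 3437 + 7620 = 11057
Net migration: 0–14 − 340 → 804; 30–44 + 170 → 2748
Population now: 0–14=804, 15–29=1966, 30–44=2748, 45+=11057
— Period 4 —
Births: 2748 × 0.313 = 860
15–29: 804 × 0.948 = 762
30–44: 1966 × 0.943 = 1854
45+: 2748 × 0.94 + 11057 × 0.559 = 2583 + 6181 = 8764
Net migration: 0–14 − 340 → 520; 30–44 + 170 → 2024
Population now: 0–14=520, 15–29=762, 30–44=2024, 45+=8764
Scenario B total after 4 periods: 12070
Difference B − A = 12070 − 13327 = -1257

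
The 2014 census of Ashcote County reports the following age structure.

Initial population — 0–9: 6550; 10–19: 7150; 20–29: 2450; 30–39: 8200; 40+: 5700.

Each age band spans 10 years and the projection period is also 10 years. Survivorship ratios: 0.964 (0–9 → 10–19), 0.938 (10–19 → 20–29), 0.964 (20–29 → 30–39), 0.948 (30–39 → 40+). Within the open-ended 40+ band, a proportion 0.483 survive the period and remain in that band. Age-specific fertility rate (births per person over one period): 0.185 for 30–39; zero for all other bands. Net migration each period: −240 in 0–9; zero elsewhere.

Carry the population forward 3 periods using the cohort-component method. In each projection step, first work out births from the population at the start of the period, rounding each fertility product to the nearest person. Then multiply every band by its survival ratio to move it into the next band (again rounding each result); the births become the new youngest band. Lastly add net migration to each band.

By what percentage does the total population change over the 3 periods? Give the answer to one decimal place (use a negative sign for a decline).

-41.2

Period 1:
Births: 8200 * 0.185 = 1517
10–19: 6550 * 0.964 = 6314
20–29: 7150 * 0.938 = 6707
30–39: 2450 * 0.964 = 2362
40+: 8200 * 0.948 + 5700 * 0.483 = 7774 + 2753 = 10527
Net migration: 0–9 − 240 → 1277
End of period: [1277, 6314, 6707, 2362, 10527]
Period 2:
Births: 2362 * 0.185 = 437
10–19: 1277 * 0.964 = 1231
20–29: 6314 * 0.938 = 5923
30–39: 6707 * 0.964 = 6466
40+: 2362 * 0.948 + 10527 * 0.483 = 2239 + 5085 = 7324
Net migration: 0–9 − 240 → 197
End of period: [197, 1231, 5923, 6466, 7324]
Period 3:
Births: 6466 * 0.185 = 1196
10–19: 197 * 0.964 = 190
20–29: 1231 * 0.938 = 1155
30–39: 5923 * 0.964 = 5710
40+: 6466 * 0.948 + 7324 * 0.483 = 6130 + 3537 = 9667
Net migration: 0–9 − 240 → 956
End of period: [956, 190, 1155, 5710, 9667]
Total: 30050 → 17678; change = -12372; percentage change = -41.2%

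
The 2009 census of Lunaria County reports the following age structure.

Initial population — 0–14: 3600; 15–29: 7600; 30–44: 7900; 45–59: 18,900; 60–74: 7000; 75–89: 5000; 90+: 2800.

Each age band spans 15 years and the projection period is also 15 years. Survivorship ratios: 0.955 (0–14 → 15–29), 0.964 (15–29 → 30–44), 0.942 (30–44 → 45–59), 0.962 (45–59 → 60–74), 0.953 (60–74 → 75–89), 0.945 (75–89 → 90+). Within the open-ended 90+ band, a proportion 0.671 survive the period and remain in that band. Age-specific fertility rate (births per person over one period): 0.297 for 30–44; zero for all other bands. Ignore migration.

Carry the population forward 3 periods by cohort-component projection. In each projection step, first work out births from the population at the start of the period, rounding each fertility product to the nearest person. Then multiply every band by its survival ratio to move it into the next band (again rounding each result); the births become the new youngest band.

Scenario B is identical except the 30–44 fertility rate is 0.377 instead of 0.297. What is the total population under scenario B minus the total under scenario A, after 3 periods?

(Groups numbered youngest = 1 to oldest = 7.)
— Period 1 —
Births: 7900 × 0.297 = 2346
Group 2: 3600 × 0.955 = 3438
Group 3: 7600 × 0.964 = 7326
Group 4: 7900 × 0.942 = 7442
Group 5: 18900 × 0.962 = 18182
Group 6: 7000 × 0.953 = 6671
Group 7: 5000 × 0.945 + 2800 × 0.671 = 4725 + 1879 = 6604
End of period: [2346, 3438, 7326, 7442, 18182, 6671, 6604]
— Period 2 —
Births: 7326 × 0.297 = 2176
Group 2: 2346 × 0.955 = 2240
Group 3: 3438 × 0.964 = 3314
Group 4: 7326 × 0.942 = 6901
Group 5: 7442 × 0.962 = 7159
Group 6: 18182 × 0.953 = 17327
Group 7: 6671 × 0.945 + 6604 × 0.671 = 6304 + 4431 = 10735
End of period: [2176, 2240, 3314, 6901, 7159, 17327, 10735]
— Period 3 —
Births: 3314 × 0.297 = 984
Group 2: 2176 × 0.955 = 2078
Group 3: 2240 × 0.964 = 2159
Group 4: 3314 × 0.942 = 3122
Group 5: 6901 × 0.962 = 6639
Group 6: 7159 × 0.953 = 6823
Group 7: 17327 × 0.945 + 10735 × 0.671 = 16374 + 7203 = 23577
End of period: [984, 2078, 2159, 3122, 6639, 6823, 23577]
Scenario A total after 3 periods: 45382
Scenario B projection —
— Period 1 —
Births: 7900 × 0.377 = 2978
Group 2: 3600 × 0.955 = 3438
Group 3: 7600 × 0.964 = 7326
Group 4: 7900 × 0.942 = 7442
Group 5: 18900 × 0.962 = 18182
Group 6: 7000 × 0.953 = 6671
Group 7: 5000 × 0.945 + 2800 × 0.671 = 4725 + 1879 = 6604
End of period: [2978, 3438, 7326, 7442, 18182, 6671, 6604]
— Period 2 —
Births: 7326 × 0.377 = 2762
Group 2: 2978 × 0.955 = 2844
Group 3: 3438 × 0.964 = 3314
Group 4: 7326 × 0.942 = 6901
Group 5: 7442 × 0.962 = 7159
Group 6: 18182 × 0.953 = 17327
Group 7: 6671 × 0.945 + 6604 × 0.671 = 6304 + 4431 = 10735
End of period: [2762, 2844, 3314, 6901, 7159, 17327, 10735]
— Period 3 —
Births: 3314 × 0.377 = 1249
Group 2: 2762 × 0.955 = 2638
Group 3: 2844 × 0.964 = 2742
Group 4: 3314 × 0.942 = 3122
Group 5: 6901 × 0.962 = 6639
Group 6: 7159 × 0.953 = 6823
Group 7: 17327 × 0.945 + 10735 × 0.671 = 16374 + 7203 = 23577
End of period: [1249, 2638, 2742, 3122, 6639, 6823, 23577]
Scenario B total after 3 periods: 46790
Difference B − A = 46790 − 45382 = 1408

1408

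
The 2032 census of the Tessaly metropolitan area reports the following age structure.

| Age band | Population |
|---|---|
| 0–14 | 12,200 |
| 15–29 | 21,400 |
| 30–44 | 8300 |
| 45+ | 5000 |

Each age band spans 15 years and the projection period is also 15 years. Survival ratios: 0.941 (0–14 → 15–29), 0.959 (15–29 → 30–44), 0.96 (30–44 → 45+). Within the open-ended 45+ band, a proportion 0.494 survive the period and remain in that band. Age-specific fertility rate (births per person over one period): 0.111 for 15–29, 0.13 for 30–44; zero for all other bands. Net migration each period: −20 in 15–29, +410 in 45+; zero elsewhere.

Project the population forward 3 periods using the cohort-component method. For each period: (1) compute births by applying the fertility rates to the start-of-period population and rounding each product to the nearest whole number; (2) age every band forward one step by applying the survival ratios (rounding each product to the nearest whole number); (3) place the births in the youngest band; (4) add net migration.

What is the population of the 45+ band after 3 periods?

23543

Period 1.
Births: 21400 × 0.111 = 2375  |  8300 × 0.13 = 1079 → 3454
15–29: 12200 × 0.941 = 11480
30–44: 21400 × 0.959 = 20523
45+: 8300 × 0.96 + 5000 × 0.494 = 7968 + 2470 = 10438
Net migration: 15–29 − 20 → 11460; 45+ + 410 → 10848
→ [3454, 11460, 20523, 10848]
Period 2.
Births: 11460 × 0.111 = 1272  |  20523 × 0.13 = 2668 → 3940
15–29: 3454 × 0.941 = 3250
30–44: 11460 × 0.959 = 10990
45+: 20523 × 0.96 + 10848 × 0.494 = 19702 + 5359 = 25061
Net migration: 15–29 − 20 → 3230; 45+ + 410 → 25471
→ [3940, 3230, 10990, 25471]
Period 3.
Births: 3230 × 0.111 = 359  |  10990 × 0.13 = 1429 → 1788
15–29: 3940 × 0.941 = 3708
30–44: 3230 × 0.959 = 3098
45+: 10990 × 0.96 + 25471 × 0.494 = 10550 + 12583 = 23133
Net migration: 15–29 − 20 → 3688; 45+ + 410 → 23543
→ [1788, 3688, 3098, 23543]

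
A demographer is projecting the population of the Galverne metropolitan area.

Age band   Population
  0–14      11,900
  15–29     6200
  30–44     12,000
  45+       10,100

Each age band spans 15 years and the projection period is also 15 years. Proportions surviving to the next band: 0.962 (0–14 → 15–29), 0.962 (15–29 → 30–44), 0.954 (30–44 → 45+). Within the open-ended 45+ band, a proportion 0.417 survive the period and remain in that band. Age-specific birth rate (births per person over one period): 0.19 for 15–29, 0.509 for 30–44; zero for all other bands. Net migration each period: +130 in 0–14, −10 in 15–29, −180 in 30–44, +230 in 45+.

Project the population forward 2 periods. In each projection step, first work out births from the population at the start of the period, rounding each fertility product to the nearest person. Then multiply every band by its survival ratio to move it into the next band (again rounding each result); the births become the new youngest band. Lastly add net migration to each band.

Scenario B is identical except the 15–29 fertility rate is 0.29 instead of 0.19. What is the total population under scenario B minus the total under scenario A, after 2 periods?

Call the groups 1 to 4, youngest first.
Period 1.
Births: 6200 × 0.19 = 1178 ; 12000 × 0.509 = 6108 → 7286
Group 2: 11900 × 0.962 = 11448
Group 3: 6200 × 0.962 = 5964
Group 4: 12000 × 0.954 + 10100 × 0.417 = 11448 + 4212 = 15660
Net migration: Group 1 + 130 → 7416; Group 2 − 10 → 11438; Group 3 − 180 → 5784; Group 4 + 230 → 15890
→ [7416, 11438, 5784, 15890]
Period 2.
Births: 11438 × 0.19 = 2173 ; 5784 × 0.509 = 2944 → 5117
Group 2: 7416 × 0.962 = 7134
Group 3: 11438 × 0.962 = 11003
Group 4: 5784 × 0.954 + 15890 × 0.417 = 5518 + 6626 = 12144
Net migration: Group 1 + 130 → 5247; Group 2 − 10 → 7124; Group 3 − 180 → 10823; Group 4 + 230 → 12374
→ [5247, 7124, 10823, 12374]
Scenario A total after 2 periods: 35568
Scenario B projection —
Period 1.
Births: 6200 × 0.29 = 1798 ; 12000 × 0.509 = 6108 → 7906
Group 2: 11900 × 0.962 = 11448
Group 3: 6200 × 0.962 = 5964
Group 4: 12000 × 0.954 + 10100 × 0.417 = 11448 + 4212 = 15660
Net migration: Group 1 + 130 → 8036; Group 2 − 10 → 11438; Group 3 − 180 → 5784; Group 4 + 230 → 15890
→ [8036, 11438, 5784, 15890]
Period 2.
Births: 11438 × 0.29 = 3317 ; 5784 × 0.509 = 2944 → 6261
Group 2: 8036 × 0.962 = 7731
Group 3: 11438 × 0.962 = 11003
Group 4: 5784 × 0.954 + 15890 × 0.417 = 5518 + 6626 = 12144
Net migration: Group 1 + 130 → 6391; Group 2 − 10 → 7721; Group 3 − 180 → 10823; Group 4 + 230 → 12374
→ [6391, 7721, 10823, 12374]
Scenario B total after 2 periods: 37309
Difference B − A = 37309 − 35568 = 1741

1741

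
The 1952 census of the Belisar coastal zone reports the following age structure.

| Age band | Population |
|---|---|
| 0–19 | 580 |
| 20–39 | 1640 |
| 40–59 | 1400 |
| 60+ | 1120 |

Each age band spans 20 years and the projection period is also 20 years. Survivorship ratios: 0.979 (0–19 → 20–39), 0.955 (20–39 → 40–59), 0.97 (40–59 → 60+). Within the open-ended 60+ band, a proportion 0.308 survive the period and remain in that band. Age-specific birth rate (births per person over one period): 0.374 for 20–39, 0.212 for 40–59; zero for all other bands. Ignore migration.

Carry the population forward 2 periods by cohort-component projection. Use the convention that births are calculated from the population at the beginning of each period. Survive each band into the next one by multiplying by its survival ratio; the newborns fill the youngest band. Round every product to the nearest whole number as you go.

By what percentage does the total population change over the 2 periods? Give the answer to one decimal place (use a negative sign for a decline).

(Groups numbered youngest = 1 to oldest = 4.)
Period 1:
Births: 1640 × 0.374 = 613, 1400 × 0.212 = 297 — total 910
Group 2: 580 × 0.979 = 568
Group 3: 1640 × 0.955 = 1566
Group 4: 1400 × 0.97 + 1120 × 0.308 = 1358 + 345 = 1703
Giving 910 / 568 / 1566 / 1703.
Period 2:
Births: 568 × 0.374 = 212, 1566 × 0.212 = 332 — total 544
Group 2: 910 × 0.979 = 891
Group 3: 568 × 0.955 = 542
Group 4: 1566 × 0.97 + 1703 × 0.308 = 1519 + 525 = 2044
Giving 544 / 891 / 542 / 2044.
Total: 4740 → 4021; change = -719; percentage change = -15.2%

-15.2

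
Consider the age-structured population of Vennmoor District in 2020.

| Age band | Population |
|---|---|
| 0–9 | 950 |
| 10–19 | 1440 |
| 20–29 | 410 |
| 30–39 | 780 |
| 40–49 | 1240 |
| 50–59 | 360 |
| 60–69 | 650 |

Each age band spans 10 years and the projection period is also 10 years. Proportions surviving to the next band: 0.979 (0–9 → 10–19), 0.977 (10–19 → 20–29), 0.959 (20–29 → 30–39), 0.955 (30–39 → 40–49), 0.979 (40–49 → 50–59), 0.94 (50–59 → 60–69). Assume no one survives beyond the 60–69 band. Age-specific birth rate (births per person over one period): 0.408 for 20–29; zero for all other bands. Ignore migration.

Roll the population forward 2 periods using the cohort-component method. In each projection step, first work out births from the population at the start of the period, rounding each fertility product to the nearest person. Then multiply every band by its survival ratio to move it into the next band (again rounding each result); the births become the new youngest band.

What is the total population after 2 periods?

5240

Let group 1 be 0–9 through group 7 = 60–69.
Period 1.
Births: 410 × 0.408 = 167
Group 2: 950 × 0.979 = 930
Group 3: 1440 × 0.977 = 1407
Group 4: 410 × 0.959 = 393
Group 5: 780 × 0.955 = 745
Group 6: 1240 × 0.979 = 1214
Group 7: 360 × 0.94 = 338
Population now: 0–9=167, 10–19=930, 20–29=1407, 30–39=393, 40–49=745, 50–59=1214, 60–69=338
Period 2.
Births: 1407 × 0.408 = 574
Group 2: 167 × 0.979 = 163
Group 3: 930 × 0.977 = 909
Group 4: 1407 × 0.959 = 1349
Group 5: 393 × 0.955 = 375
Group 6: 745 × 0.979 = 729
Group 7: 1214 × 0.94 = 1141
Population now: 0–9=574, 10–19=163, 20–29=909, 30–39=1349, 40–49=375, 50–59=729, 60–69=1141
Total after period 2: 574 + 163 + 909 + 1349 + 375 + 729 + 1141 = 5240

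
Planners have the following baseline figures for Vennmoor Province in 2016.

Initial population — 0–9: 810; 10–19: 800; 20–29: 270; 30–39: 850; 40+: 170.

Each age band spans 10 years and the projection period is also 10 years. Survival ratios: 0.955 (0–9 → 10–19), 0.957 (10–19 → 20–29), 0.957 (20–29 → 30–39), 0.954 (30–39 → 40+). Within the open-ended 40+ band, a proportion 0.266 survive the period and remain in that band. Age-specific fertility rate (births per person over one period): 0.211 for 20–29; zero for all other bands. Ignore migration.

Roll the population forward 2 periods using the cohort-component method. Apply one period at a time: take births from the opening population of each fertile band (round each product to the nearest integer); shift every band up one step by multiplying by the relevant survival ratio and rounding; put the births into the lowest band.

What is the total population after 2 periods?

2164

Call the groups 1 to 5, youngest first.
Period 1:
Births: 270 * 0.211 = 57
Group 2: 810 * 0.955 = 774
Group 3: 800 * 0.957 = 766
Group 4: 270 * 0.957 = 258
Group 5: 850 * 0.954 + 170 * 0.266 = 811 + 45 = 856
Population now: 0–9=57, 10–19=774, 20–29=766, 30–39=258, 40+=856
Period 2:
Births: 766 * 0.211 = 162
Group 2: 57 * 0.955 = 54
Group 3: 774 * 0.957 = 741
Group 4: 766 * 0.957 = 733
Group 5: 258 * 0.954 + 856 * 0.266 = 246 + 228 = 474
Population now: 0–9=162, 10–19=54, 20–29=741, 30–39=733, 40+=474
Total after period 2: 162 + 54 + 741 + 733 + 474 = 2164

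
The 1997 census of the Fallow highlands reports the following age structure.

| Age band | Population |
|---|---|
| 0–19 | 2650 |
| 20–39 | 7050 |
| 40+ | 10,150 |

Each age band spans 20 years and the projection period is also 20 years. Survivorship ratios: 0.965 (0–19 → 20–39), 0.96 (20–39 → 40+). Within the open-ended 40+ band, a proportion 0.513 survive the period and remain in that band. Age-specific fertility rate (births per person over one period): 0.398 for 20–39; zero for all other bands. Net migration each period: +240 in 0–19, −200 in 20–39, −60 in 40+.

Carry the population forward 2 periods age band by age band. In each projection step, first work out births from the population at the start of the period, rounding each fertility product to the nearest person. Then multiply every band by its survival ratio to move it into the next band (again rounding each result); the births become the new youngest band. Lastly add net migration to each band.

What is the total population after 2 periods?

12232

(Groups numbered youngest = 1 to oldest = 3.)
After projecting period 1:
Births: 7050 × 0.398 = 2806
Group 2: 2650 × 0.965 = 2557
Group 3: 7050 × 0.96 + 10150 × 0.513 = 6768 + 5207 = 11975
Net migration: Group 1 + 240 → 3046; Group 2 − 200 → 2357; Group 3 − 60 → 11915
Giving 3046 / 2357 / 11915.
After projecting period 2:
Births: 2357 × 0.398 = 938
Group 2: 3046 × 0.965 = 2939
Group 3: 2357 × 0.96 + 11915 × 0.513 = 2263 + 6112 = 8375
Net migration: Group 1 + 240 → 1178; Group 2 − 200 → 2739; Group 3 − 60 → 8315
Giving 1178 / 2739 / 8315.
Total after period 2: 1178 + 2739 + 8315 = 12232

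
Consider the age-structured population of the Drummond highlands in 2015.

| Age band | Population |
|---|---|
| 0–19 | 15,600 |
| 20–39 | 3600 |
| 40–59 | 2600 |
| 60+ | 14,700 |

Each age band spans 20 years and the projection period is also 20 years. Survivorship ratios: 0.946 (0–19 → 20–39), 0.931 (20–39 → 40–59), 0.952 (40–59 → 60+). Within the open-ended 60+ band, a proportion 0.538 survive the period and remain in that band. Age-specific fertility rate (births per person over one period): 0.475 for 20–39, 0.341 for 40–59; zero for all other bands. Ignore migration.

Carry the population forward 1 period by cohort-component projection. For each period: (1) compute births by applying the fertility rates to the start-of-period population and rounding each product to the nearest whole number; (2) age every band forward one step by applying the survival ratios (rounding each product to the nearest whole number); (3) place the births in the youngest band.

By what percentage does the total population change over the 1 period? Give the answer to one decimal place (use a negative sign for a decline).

Let band 1 be 0–19 through band 4 = 60+.
After projecting period 1:
Births: 3600 × 0.475 = 1710, 2600 × 0.341 = 887 — total 2597
Band 2: 15600 × 0.946 = 14758
Band 3: 3600 × 0.931 = 3352
Band 4: 2600 × 0.952 + 14700 × 0.538 = 2475 + 7909 = 10384
→ [2597, 14758, 3352, 10384]
Total: 36500 → 31091; change = -5409; percentage change = -14.8%

-14.8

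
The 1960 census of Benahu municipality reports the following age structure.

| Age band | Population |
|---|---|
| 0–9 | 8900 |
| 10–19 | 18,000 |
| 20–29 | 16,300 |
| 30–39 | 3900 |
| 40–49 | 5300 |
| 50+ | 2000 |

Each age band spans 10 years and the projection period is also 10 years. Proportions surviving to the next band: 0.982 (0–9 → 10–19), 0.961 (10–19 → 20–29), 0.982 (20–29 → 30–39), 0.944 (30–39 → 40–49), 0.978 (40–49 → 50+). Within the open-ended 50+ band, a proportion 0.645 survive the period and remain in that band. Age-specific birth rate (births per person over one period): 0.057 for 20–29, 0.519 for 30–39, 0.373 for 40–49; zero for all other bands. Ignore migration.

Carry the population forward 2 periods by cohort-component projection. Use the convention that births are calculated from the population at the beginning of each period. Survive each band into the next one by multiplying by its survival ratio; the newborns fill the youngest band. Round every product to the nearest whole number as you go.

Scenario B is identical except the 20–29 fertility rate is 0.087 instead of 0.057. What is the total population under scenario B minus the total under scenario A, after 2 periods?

After projecting period 1:
Births: 16300 × 0.057 = 929, 3900 × 0.519 = 2024, 5300 × 0.373 = 1977 — total 4930
10–19: 8900 × 0.982 = 8740
20–29: 18000 × 0.961 = 17298
30–39: 16300 × 0.982 = 16007
40–49: 3900 × 0.944 = 3682
50+: 5300 × 0.978 + 2000 × 0.645 = 5183 + 1290 = 6473
End of period: [4930, 8740, 17298, 16007, 3682, 6473]
After projecting period 2:
Births: 17298 × 0.057 = 986, 16007 × 0.519 = 8308, 3682 × 0.373 = 1373 — total 10667
10–19: 4930 × 0.982 = 4841
20–29: 8740 × 0.961 = 8399
30–39: 17298 × 0.982 = 16987
40–49: 16007 × 0.944 = 15111
50+: 3682 × 0.978 + 6473 × 0.645 = 3601 + 4175 = 7776
End of period: [10667, 4841, 8399, 16987, 15111, 7776]
Scenario A total after 2 periods: 63781
Scenario B projection —
After projecting period 1:
Births: 16300 × 0.087 = 1418, 3900 × 0.519 = 2024, 5300 × 0.373 = 1977 — total 5419
10–19: 8900 × 0.982 = 8740
20–29: 18000 × 0.961 = 17298
30–39: 16300 × 0.982 = 16007
40–49: 3900 × 0.944 = 3682
50+: 5300 × 0.978 + 2000 × 0.645 = 5183 + 1290 = 6473
End of period: [5419, 8740, 17298, 16007, 3682, 6473]
After projecting period 2:
Births: 17298 × 0.087 = 1505, 16007 × 0.519 = 8308, 3682 × 0.373 = 1373 — total 11186
10–19: 5419 × 0.982 = 5321
20–29: 8740 × 0.961 = 8399
30–39: 17298 × 0.982 = 16987
40–49: 16007 × 0.944 = 15111
50+: 3682 × 0.978 + 6473 × 0.645 = 3601 + 4175 = 7776
End of period: [11186, 5321, 8399, 16987, 15111, 7776]
Scenario B total after 2 periods: 64780
Difference B − A = 64780 − 63781 = 999

999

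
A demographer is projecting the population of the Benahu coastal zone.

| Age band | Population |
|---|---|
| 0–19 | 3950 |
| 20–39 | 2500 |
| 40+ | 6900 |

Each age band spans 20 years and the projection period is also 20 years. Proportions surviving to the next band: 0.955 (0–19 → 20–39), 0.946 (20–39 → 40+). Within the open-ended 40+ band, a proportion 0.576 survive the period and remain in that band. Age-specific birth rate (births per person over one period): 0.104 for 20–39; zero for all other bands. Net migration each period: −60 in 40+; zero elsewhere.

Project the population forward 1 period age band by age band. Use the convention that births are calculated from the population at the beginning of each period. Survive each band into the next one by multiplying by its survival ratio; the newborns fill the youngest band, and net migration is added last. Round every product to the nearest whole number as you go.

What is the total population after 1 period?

10311

[period 1]
Births: 2500 * 0.104 = 260
20–39: 3950 * 0.955 = 3772
40+: 2500 * 0.946 + 6900 * 0.576 = 2365 + 3974 = 6339
Net migration: 40+ − 60 → 6279
→ [260, 3772, 6279]
Total after period 1: 260 + 3772 + 6279 = 10311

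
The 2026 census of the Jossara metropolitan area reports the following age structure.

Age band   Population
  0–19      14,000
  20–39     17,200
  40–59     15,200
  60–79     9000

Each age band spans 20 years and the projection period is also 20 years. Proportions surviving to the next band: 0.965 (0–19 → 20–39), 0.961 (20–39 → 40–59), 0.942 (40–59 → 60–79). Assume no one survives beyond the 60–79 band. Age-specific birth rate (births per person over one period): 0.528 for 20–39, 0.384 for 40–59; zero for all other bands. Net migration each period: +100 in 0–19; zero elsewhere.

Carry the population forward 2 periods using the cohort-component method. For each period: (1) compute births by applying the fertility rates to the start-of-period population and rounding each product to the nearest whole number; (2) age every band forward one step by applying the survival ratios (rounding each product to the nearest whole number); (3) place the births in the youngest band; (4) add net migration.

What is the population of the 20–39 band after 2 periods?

14493

Numbering the groups 1..4 from youngest to oldest:
Period 1:
Births: 17200 * 0.528 = 9082  |  15200 * 0.384 = 5837 → total 14919
Group 2: 14000 * 0.965 = 13510
Group 3: 17200 * 0.961 = 16529
Group 4: 15200 * 0.942 = 14318
Net migration: Group 1 + 100 → 15019
→ [15019, 13510, 16529, 14318]
Period 2:
Births: 13510 * 0.528 = 7133  |  16529 * 0.384 = 6347 → total 13480
Group 2: 15019 * 0.965 = 14493
Group 3: 13510 * 0.961 = 12983
Group 4: 16529 * 0.942 = 15570
Net migration: Group 1 + 100 → 13580
→ [13580, 14493, 12983, 15570]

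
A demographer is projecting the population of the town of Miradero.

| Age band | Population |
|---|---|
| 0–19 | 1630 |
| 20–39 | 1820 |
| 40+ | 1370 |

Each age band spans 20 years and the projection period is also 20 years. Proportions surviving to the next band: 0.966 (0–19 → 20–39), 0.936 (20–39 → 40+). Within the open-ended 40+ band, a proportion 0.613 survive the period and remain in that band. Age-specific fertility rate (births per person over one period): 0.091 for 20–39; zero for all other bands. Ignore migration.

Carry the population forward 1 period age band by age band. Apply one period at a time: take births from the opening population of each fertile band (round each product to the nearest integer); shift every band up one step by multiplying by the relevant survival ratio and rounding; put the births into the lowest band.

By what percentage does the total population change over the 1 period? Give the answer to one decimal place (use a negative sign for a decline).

Numbering the groups 1..3 from youngest to oldest:
After projecting period 1:
Births: 1820 × 0.091 = 166
Group 2: 1630 × 0.966 = 1575
Group 3: 1820 × 0.936 + 1370 × 0.613 = 1704 + 840 = 2544
Population now: 0–19=166, 20–39=1575, 40+=2544
Total: 4820 → 4285; change = -535; percentage change = -11.1%

-11.1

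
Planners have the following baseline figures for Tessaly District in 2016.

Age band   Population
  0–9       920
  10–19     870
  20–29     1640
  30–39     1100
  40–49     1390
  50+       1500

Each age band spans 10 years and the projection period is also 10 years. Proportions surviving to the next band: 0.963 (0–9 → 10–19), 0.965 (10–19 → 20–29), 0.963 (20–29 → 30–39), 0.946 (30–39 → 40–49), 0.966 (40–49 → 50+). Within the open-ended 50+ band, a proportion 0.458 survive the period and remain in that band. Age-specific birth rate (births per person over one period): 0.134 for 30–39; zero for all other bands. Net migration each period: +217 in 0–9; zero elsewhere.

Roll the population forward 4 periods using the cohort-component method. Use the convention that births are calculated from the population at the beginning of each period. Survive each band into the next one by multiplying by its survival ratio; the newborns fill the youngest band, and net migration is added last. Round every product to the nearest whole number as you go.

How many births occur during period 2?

212

Period 1.
Births: 1100 × 0.134 = 147
10–19: 920 × 0.963 = 886
20–29: 870 × 0.965 = 840
30–39: 1640 × 0.963 = 1579
40–49: 1100 × 0.946 = 1041
50+: 1390 × 0.966 + 1500 × 0.458 = 1343 + 687 = 2030
Net migration: 0–9 + 217 → 364
Giving 364 / 886 / 840 / 1579 / 1041 / 2030.
Period 2.
Births: 1579 × 0.134 = 212
10–19: 364 × 0.963 = 351
20–29: 886 × 0.965 = 855
30–39: 840 × 0.963 = 809
40–49: 1579 × 0.946 = 1494
50+: 1041 × 0.966 + 2030 × 0.458 = 1006 + 930 = 1936
Net migration: 0–9 + 217 → 429
Giving 429 / 351 / 855 / 809 / 1494 / 1936.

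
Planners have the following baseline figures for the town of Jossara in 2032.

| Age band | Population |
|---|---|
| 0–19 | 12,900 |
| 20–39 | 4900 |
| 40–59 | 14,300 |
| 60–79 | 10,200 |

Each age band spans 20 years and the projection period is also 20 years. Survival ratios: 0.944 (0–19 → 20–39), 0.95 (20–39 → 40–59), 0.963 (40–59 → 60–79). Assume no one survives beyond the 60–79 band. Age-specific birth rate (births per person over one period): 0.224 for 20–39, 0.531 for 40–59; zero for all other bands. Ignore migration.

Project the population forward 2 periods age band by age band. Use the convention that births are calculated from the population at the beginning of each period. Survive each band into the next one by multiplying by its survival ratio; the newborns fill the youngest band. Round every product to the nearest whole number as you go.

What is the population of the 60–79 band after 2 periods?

4483

Numbering the groups 1..4 from youngest to oldest:
Period 1.
Births: 4900 × 0.224 = 1098, 14300 × 0.531 = 7593 → total 8691
Group 2: 12900 × 0.944 = 12178
Group 3: 4900 × 0.95 = 4655
Group 4: 14300 × 0.963 = 13771
Giving 8691 / 12178 / 4655 / 13771.
Period 2.
Births: 12178 × 0.224 = 2728, 4655 × 0.531 = 2472 → total 5200
Group 2: 8691 × 0.944 = 8204
Group 3: 12178 × 0.95 = 11569
Group 4: 4655 × 0.963 = 4483
Giving 5200 / 8204 / 11569 / 4483.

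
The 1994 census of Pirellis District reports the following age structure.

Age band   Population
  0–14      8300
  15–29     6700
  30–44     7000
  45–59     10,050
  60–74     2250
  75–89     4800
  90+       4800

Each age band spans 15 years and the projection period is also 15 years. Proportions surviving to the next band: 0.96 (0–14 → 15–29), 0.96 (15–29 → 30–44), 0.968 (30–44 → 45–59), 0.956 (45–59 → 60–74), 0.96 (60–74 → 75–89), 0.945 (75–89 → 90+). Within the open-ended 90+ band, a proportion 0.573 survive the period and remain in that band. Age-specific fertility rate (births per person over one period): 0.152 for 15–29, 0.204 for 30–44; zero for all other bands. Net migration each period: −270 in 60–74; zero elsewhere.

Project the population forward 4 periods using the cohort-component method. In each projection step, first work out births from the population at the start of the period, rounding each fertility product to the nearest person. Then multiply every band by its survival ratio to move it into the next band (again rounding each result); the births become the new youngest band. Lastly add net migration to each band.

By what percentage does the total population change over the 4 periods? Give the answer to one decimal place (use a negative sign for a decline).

Numbering the bands 1..7 from youngest to oldest:
Period 1.
Births: 6700 * 0.152 = 1018, 7000 * 0.204 = 1428 ⇒ total 2446
Band 2: 8300 * 0.96 = 7968
Band 3: 6700 * 0.96 = 6432
Band 4: 7000 * 0.968 = 6776
Band 5: 10050 * 0.956 = 9608
Band 6: 2250 * 0.96 = 2160
Band 7: 4800 * 0.945 + 4800 * 0.573 = 4536 + 2750 = 7286
Net migration: Band 5 − 270 → 9338
End of period: [2446, 7968, 6432, 6776, 9338, 2160, 7286]
Period 2.
Births: 7968 * 0.152 = 1211, 6432 * 0.204 = 1312 ⇒ total 2523
Band 2: 2446 * 0.96 = 2348
Band 3: 7968 * 0.96 = 7649
Band 4: 6432 * 0.968 = 6226
Band 5: 6776 * 0.956 = 6478
Band 6: 9338 * 0.96 = 8964
Band 7: 2160 * 0.945 + 7286 * 0.573 = 2041 + 4175 = 6216
Net migration: Band 5 − 270 → 6208
End of period: [2523, 2348, 7649, 6226, 6208, 8964, 6216]
Period 3.
Births: 2348 * 0.152 = 357, 7649 * 0.204 = 1560 ⇒ total 1917
Band 2: 2523 * 0.96 = 2422
Band 3: 2348 * 0.96 = 2254
Band 4: 7649 * 0.968 = 7404
Band 5: 6226 * 0.956 = 5952
Band 6: 6208 * 0.96 = 5960
Band 7: 8964 * 0.945 + 6216 * 0.573 = 8471 + 3562 = 12033
Net migration: Band 5 − 270 → 5682
End of period: [1917, 2422, 2254, 7404, 5682, 5960, 12033]
Period 4.
Births: 2422 * 0.152 = 368, 2254 * 0.204 = 460 ⇒ total 828
Band 2: 1917 * 0.96 = 1840
Band 3: 2422 * 0.96 = 2325
Band 4: 2254 * 0.968 = 2182
Band 5: 7404 * 0.956 = 7078
Band 6: 5682 * 0.96 = 5455
Band 7: 5960 * 0.945 + 12033 * 0.573 = 5632 + 6895 = 12527
Net migration: Band 5 − 270 → 6808
End of period: [828, 1840, 2325, 2182, 6808, 5455, 12527]
Total: 43900 → 31965; change = -11935; percentage change = -27.2%

-27.2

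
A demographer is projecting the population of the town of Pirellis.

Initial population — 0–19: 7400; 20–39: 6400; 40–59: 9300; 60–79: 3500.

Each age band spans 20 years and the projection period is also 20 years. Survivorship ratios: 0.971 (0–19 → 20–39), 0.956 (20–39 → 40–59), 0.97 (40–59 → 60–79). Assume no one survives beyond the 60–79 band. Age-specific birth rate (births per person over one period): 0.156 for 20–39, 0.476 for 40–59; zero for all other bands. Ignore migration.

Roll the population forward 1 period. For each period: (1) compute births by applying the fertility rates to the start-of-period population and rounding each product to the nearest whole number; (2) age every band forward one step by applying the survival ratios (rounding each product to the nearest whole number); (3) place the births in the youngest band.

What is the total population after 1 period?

27749

[period 1]
Births: 6400 * 0.156 = 998, 9300 * 0.476 = 4427 → 5425
20–39: 7400 * 0.971 = 7185
40–59: 6400 * 0.956 = 6118
60–79: 9300 * 0.97 = 9021
Population now: 0–19=5425, 20–39=7185, 40–59=6118, 60–79=9021
Total after period 1: 5425 + 7185 + 6118 + 9021 = 27749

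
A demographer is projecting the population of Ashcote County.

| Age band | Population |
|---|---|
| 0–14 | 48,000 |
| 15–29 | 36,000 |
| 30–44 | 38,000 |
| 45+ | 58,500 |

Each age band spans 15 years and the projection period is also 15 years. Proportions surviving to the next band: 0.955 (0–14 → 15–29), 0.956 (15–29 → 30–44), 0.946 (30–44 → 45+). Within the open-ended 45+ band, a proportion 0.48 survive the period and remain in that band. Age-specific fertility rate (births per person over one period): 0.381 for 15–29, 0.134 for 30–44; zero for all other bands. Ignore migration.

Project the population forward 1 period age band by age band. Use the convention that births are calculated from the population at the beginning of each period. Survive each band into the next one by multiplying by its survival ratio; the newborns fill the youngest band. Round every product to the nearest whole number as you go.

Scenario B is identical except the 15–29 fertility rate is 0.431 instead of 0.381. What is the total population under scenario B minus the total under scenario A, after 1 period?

1800

Period 1.
Births: 36000 × 0.381 = 13716  |  38000 × 0.134 = 5092 — total 18808
15–29: 48000 × 0.955 = 45840
30–44: 36000 × 0.956 = 34416
45+: 38000 × 0.946 + 58500 × 0.48 = 35948 + 28080 = 64028
Population now: 0–14=18808, 15–29=45840, 30–44=34416, 45+=64028
Scenario A total after 1 period: 163092
Scenario B projection —
Period 1.
Births: 36000 × 0.431 = 15516  |  38000 × 0.134 = 5092 — total 20608
15–29: 48000 × 0.955 = 45840
30–44: 36000 × 0.956 = 34416
45+: 38000 × 0.946 + 58500 × 0.48 = 35948 + 28080 = 64028
Population now: 0–14=20608, 15–29=45840, 30–44=34416, 45+=64028
Scenario B total after 1 period: 164892
Difference B − A = 164892 − 163092 = 1800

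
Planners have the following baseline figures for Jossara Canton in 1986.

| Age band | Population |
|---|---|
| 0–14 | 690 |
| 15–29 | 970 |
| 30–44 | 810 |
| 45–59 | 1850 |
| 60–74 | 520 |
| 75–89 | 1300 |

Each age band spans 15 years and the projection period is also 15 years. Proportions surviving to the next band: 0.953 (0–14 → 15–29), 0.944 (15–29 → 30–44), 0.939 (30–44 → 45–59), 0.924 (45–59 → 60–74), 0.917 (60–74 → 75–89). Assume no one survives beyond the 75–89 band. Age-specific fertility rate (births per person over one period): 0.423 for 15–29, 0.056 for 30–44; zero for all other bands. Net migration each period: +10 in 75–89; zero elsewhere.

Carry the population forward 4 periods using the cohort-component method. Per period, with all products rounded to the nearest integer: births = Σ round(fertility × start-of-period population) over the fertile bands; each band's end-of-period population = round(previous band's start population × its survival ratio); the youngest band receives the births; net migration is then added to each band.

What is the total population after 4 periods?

— Period 1 —
Births: 970 * 0.423 = 410  |  810 * 0.056 = 45 → total 455
15–29: 690 * 0.953 = 658
30–44: 970 * 0.944 = 916
45–59: 810 * 0.939 = 761
60–74: 1850 * 0.924 = 1709
75–89: 520 * 0.917 = 477
Net migration: 75–89 + 10 → 487
End of period: [455, 658, 916, 761, 1709, 487]
— Period 2 —
Births: 658 * 0.423 = 278  |  916 * 0.056 = 51 → total 329
15–29: 455 * 0.953 = 434
30–44: 658 * 0.944 = 621
45–59: 916 * 0.939 = 860
60–74: 761 * 0.924 = 703
75–89: 1709 * 0.917 = 1567
Net migration: 75–89 + 10 → 1577
End of period: [329, 434, 621, 860, 703, 1577]
— Period 3 —
Births: 434 * 0.423 = 184  |  621 * 0.056 = 35 → total 219
15–29: 329 * 0.953 = 314
30–44: 434 * 0.944 = 410
45–59: 621 * 0.939 = 583
60–74: 860 * 0.924 = 795
75–89: 703 * 0.917 = 645
Net migration: 75–89 + 10 → 655
End of period: [219, 314, 410, 583, 795, 655]
— Period 4 —
Births: 314 * 0.423 = 133  |  410 * 0.056 = 23 → total 156
15–29: 219 * 0.953 = 209
30–44: 314 * 0.944 = 296
45–59: 410 * 0.939 = 385
60–74: 583 * 0.924 = 539
75–89: 795 * 0.917 = 729
Net migration: 75–89 + 10 → 739
End of period: [156, 209, 296, 385, 539, 739]
Total after period 4: 156 + 209 + 296 + 385 + 539 + 739 = 2324

2324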